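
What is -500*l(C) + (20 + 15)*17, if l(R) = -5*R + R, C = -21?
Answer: -41405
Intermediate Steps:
l(R) = -4*R
-500*l(C) + (20 + 15)*17 = -(-2000)*(-21) + (20 + 15)*17 = -500*84 + 35*17 = -42000 + 595 = -41405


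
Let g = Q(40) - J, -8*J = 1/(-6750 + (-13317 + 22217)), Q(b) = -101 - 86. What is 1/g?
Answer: -17200/3216399 ≈ -0.0053476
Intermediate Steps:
Q(b) = -187
J = -1/17200 (J = -1/(8*(-6750 + (-13317 + 22217))) = -1/(8*(-6750 + 8900)) = -⅛/2150 = -⅛*1/2150 = -1/17200 ≈ -5.8140e-5)
g = -3216399/17200 (g = -187 - 1*(-1/17200) = -187 + 1/17200 = -3216399/17200 ≈ -187.00)
1/g = 1/(-3216399/17200) = -17200/3216399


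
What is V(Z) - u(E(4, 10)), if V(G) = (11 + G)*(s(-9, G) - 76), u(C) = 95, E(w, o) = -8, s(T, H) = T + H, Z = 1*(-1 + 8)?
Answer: -1499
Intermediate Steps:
Z = 7 (Z = 1*7 = 7)
s(T, H) = H + T
V(G) = (-85 + G)*(11 + G) (V(G) = (11 + G)*((G - 9) - 76) = (11 + G)*((-9 + G) - 76) = (11 + G)*(-85 + G) = (-85 + G)*(11 + G))
V(Z) - u(E(4, 10)) = (-935 + 7² - 74*7) - 1*95 = (-935 + 49 - 518) - 95 = -1404 - 95 = -1499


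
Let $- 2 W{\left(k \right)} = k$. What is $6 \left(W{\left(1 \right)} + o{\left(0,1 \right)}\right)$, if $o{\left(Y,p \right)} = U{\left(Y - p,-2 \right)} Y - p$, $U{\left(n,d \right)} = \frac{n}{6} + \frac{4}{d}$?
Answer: $-9$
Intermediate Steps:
$U{\left(n,d \right)} = \frac{4}{d} + \frac{n}{6}$ ($U{\left(n,d \right)} = n \frac{1}{6} + \frac{4}{d} = \frac{n}{6} + \frac{4}{d} = \frac{4}{d} + \frac{n}{6}$)
$o{\left(Y,p \right)} = - p + Y \left(-2 - \frac{p}{6} + \frac{Y}{6}\right)$ ($o{\left(Y,p \right)} = \left(\frac{4}{-2} + \frac{Y - p}{6}\right) Y - p = \left(4 \left(- \frac{1}{2}\right) + \left(- \frac{p}{6} + \frac{Y}{6}\right)\right) Y - p = \left(-2 + \left(- \frac{p}{6} + \frac{Y}{6}\right)\right) Y - p = \left(-2 - \frac{p}{6} + \frac{Y}{6}\right) Y - p = Y \left(-2 - \frac{p}{6} + \frac{Y}{6}\right) - p = - p + Y \left(-2 - \frac{p}{6} + \frac{Y}{6}\right)$)
$W{\left(k \right)} = - \frac{k}{2}$
$6 \left(W{\left(1 \right)} + o{\left(0,1 \right)}\right) = 6 \left(\left(- \frac{1}{2}\right) 1 - \left(1 + 0 \left(-12 + 0 - 1\right)\right)\right) = 6 \left(- \frac{1}{2} - \left(1 + 0 \left(-12 + 0 - 1\right)\right)\right) = 6 \left(- \frac{1}{2} - \left(1 + 0 \left(-13\right)\right)\right) = 6 \left(- \frac{1}{2} + \left(-1 + 0\right)\right) = 6 \left(- \frac{1}{2} - 1\right) = 6 \left(- \frac{3}{2}\right) = -9$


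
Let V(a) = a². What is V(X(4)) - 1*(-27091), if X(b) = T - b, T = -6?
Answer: 27191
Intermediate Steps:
X(b) = -6 - b
V(X(4)) - 1*(-27091) = (-6 - 1*4)² - 1*(-27091) = (-6 - 4)² + 27091 = (-10)² + 27091 = 100 + 27091 = 27191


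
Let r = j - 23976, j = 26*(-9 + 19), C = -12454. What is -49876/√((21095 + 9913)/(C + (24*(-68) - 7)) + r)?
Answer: 24938*I*√4075029913/4915597 ≈ 323.85*I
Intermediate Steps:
j = 260 (j = 26*10 = 260)
r = -23716 (r = 260 - 23976 = -23716)
-49876/√((21095 + 9913)/(C + (24*(-68) - 7)) + r) = -49876/√((21095 + 9913)/(-12454 + (24*(-68) - 7)) - 23716) = -49876/√(31008/(-12454 + (-1632 - 7)) - 23716) = -49876/√(31008/(-12454 - 1639) - 23716) = -49876/√(31008/(-14093) - 23716) = -49876/√(31008*(-1/14093) - 23716) = -49876/√(-1824/829 - 23716) = -49876*(-I*√4075029913/9831194) = -(-24938)*I*√4075029913/4915597 = 24938*I*√4075029913/4915597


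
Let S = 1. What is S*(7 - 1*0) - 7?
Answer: 0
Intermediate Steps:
S*(7 - 1*0) - 7 = 1*(7 - 1*0) - 7 = 1*(7 + 0) - 7 = 1*7 - 7 = 7 - 7 = 0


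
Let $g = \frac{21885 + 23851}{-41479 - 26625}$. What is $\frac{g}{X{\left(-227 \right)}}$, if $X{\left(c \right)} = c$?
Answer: $\frac{5717}{1932451} \approx 0.0029584$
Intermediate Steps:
$g = - \frac{5717}{8513}$ ($g = \frac{45736}{-68104} = 45736 \left(- \frac{1}{68104}\right) = - \frac{5717}{8513} \approx -0.67156$)
$\frac{g}{X{\left(-227 \right)}} = - \frac{5717}{8513 \left(-227\right)} = \left(- \frac{5717}{8513}\right) \left(- \frac{1}{227}\right) = \frac{5717}{1932451}$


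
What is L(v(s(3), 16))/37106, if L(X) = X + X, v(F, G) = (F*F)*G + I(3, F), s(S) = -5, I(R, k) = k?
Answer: 395/18553 ≈ 0.021290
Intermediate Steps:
v(F, G) = F + G*F² (v(F, G) = (F*F)*G + F = F²*G + F = G*F² + F = F + G*F²)
L(X) = 2*X
L(v(s(3), 16))/37106 = (2*(-5*(1 - 5*16)))/37106 = (2*(-5*(1 - 80)))*(1/37106) = (2*(-5*(-79)))*(1/37106) = (2*395)*(1/37106) = 790*(1/37106) = 395/18553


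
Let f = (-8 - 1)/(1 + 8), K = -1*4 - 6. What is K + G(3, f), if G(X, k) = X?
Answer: -7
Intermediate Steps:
K = -10 (K = -4 - 6 = -10)
f = -1 (f = -9/9 = -9*1/9 = -1)
K + G(3, f) = -10 + 3 = -7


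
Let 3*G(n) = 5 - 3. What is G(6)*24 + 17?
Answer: 33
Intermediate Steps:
G(n) = 2/3 (G(n) = (5 - 3)/3 = (1/3)*2 = 2/3)
G(6)*24 + 17 = (2/3)*24 + 17 = 16 + 17 = 33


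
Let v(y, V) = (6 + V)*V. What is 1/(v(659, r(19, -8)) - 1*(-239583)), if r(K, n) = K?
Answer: 1/240058 ≈ 4.1657e-6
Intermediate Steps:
v(y, V) = V*(6 + V)
1/(v(659, r(19, -8)) - 1*(-239583)) = 1/(19*(6 + 19) - 1*(-239583)) = 1/(19*25 + 239583) = 1/(475 + 239583) = 1/240058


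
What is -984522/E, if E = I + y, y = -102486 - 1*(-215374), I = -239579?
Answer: 984522/126691 ≈ 7.7710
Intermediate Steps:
y = 112888 (y = -102486 + 215374 = 112888)
E = -126691 (E = -239579 + 112888 = -126691)
-984522/E = -984522/(-126691) = -984522*(-1/126691) = 984522/126691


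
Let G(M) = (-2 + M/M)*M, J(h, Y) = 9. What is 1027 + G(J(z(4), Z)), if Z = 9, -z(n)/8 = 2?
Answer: 1018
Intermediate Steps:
z(n) = -16 (z(n) = -8*2 = -16)
G(M) = -M (G(M) = (-2 + 1)*M = -M)
1027 + G(J(z(4), Z)) = 1027 - 1*9 = 1027 - 9 = 1018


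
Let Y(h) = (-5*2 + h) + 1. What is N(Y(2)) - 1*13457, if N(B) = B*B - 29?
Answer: -13437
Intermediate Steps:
Y(h) = -9 + h (Y(h) = (-10 + h) + 1 = -9 + h)
N(B) = -29 + B**2 (N(B) = B**2 - 29 = -29 + B**2)
N(Y(2)) - 1*13457 = (-29 + (-9 + 2)**2) - 1*13457 = (-29 + (-7)**2) - 13457 = (-29 + 49) - 13457 = 20 - 13457 = -13437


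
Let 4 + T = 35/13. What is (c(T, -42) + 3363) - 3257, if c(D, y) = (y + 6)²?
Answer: 1402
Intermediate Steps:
T = -17/13 (T = -4 + 35/13 = -17/13 ≈ -1.3077)
c(D, y) = (6 + y)²
(c(T, -42) + 3363) - 3257 = ((6 - 42)² + 3363) - 3257 = ((-36)² + 3363) - 3257 = (1296 + 3363) - 3257 = 4659 - 3257 = 1402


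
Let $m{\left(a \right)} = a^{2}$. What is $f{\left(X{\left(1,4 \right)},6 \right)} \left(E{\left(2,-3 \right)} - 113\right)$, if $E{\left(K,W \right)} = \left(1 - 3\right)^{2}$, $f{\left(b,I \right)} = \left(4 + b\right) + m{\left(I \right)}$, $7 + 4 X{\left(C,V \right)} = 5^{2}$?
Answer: $- \frac{9701}{2} \approx -4850.5$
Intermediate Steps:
$X{\left(C,V \right)} = \frac{9}{2}$ ($X{\left(C,V \right)} = - \frac{7}{4} + \frac{5^{2}}{4} = - \frac{7}{4} + \frac{1}{4} \cdot 25 = - \frac{7}{4} + \frac{25}{4} = \frac{9}{2}$)
$f{\left(b,I \right)} = 4 + b + I^{2}$ ($f{\left(b,I \right)} = \left(4 + b\right) + I^{2} = 4 + b + I^{2}$)
$E{\left(K,W \right)} = 4$ ($E{\left(K,W \right)} = \left(-2\right)^{2} = 4$)
$f{\left(X{\left(1,4 \right)},6 \right)} \left(E{\left(2,-3 \right)} - 113\right) = \left(4 + \frac{9}{2} + 6^{2}\right) \left(4 - 113\right) = \left(4 + \frac{9}{2} + 36\right) \left(-109\right) = \frac{89}{2} \left(-109\right) = - \frac{9701}{2}$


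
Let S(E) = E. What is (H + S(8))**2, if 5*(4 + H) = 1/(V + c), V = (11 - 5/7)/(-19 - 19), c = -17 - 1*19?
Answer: 9282744409/581774400 ≈ 15.956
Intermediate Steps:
c = -36 (c = -17 - 19 = -36)
V = -36/133 (V = (11 - 5*1/7)/(-38) = (11 - 5/7)*(-1/38) = (72/7)*(-1/38) = -36/133 ≈ -0.27068)
H = -96613/24120 (H = -4 + 1/(5*(-36/133 - 36)) = -4 + 1/(5*(-4824/133)) = -4 + (1/5)*(-133/4824) = -4 - 133/24120 = -96613/24120 ≈ -4.0055)
(H + S(8))**2 = (-96613/24120 + 8)**2 = (96347/24120)**2 = 9282744409/581774400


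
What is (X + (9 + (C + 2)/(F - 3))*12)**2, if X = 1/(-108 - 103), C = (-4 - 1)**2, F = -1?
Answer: 32444416/44521 ≈ 728.74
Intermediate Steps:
C = 25 (C = (-5)**2 = 25)
X = -1/211 (X = 1/(-211) = -1/211 ≈ -0.0047393)
(X + (9 + (C + 2)/(F - 3))*12)**2 = (-1/211 + (9 + (25 + 2)/(-1 - 3))*12)**2 = (-1/211 + (9 + 27/(-4))*12)**2 = (-1/211 + (9 + 27*(-1/4))*12)**2 = (-1/211 + (9 - 27/4)*12)**2 = (-1/211 + (9/4)*12)**2 = (-1/211 + 27)**2 = (5696/211)**2 = 32444416/44521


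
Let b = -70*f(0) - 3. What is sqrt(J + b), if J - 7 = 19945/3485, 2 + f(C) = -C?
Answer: sqrt(72736829)/697 ≈ 12.236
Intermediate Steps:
f(C) = -2 - C
J = 8868/697 (J = 7 + 19945/3485 = 7 + 19945*(1/3485) = 7 + 3989/697 = 8868/697 ≈ 12.723)
b = 137 (b = -70*(-2 - 1*0) - 3 = -70*(-2 + 0) - 3 = -70*(-2) - 3 = 140 - 3 = 137)
sqrt(J + b) = sqrt(8868/697 + 137) = sqrt(104357/697) = sqrt(72736829)/697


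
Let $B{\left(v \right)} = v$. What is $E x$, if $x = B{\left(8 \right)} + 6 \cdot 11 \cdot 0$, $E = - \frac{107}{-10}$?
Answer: $\frac{428}{5} \approx 85.6$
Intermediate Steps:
$E = \frac{107}{10}$ ($E = \left(-107\right) \left(- \frac{1}{10}\right) = \frac{107}{10} \approx 10.7$)
$x = 8$ ($x = 8 + 6 \cdot 11 \cdot 0 = 8 + 66 \cdot 0 = 8 + 0 = 8$)
$E x = \frac{107}{10} \cdot 8 = \frac{428}{5}$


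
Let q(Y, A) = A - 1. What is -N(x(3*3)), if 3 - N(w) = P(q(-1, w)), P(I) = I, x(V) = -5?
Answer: -9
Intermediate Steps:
q(Y, A) = -1 + A
N(w) = 4 - w (N(w) = 3 - (-1 + w) = 3 + (1 - w) = 4 - w)
-N(x(3*3)) = -(4 - 1*(-5)) = -(4 + 5) = -1*9 = -9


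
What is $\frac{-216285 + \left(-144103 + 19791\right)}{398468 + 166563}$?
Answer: $- \frac{340597}{565031} \approx -0.60279$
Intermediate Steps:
$\frac{-216285 + \left(-144103 + 19791\right)}{398468 + 166563} = \frac{-216285 - 124312}{565031} = \left(-340597\right) \frac{1}{565031} = - \frac{340597}{565031}$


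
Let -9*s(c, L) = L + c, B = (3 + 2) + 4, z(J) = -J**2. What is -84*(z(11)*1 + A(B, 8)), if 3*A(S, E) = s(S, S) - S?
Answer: 10472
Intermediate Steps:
B = 9 (B = 5 + 4 = 9)
s(c, L) = -L/9 - c/9 (s(c, L) = -(L + c)/9 = -L/9 - c/9)
A(S, E) = -11*S/27 (A(S, E) = ((-S/9 - S/9) - S)/3 = (-2*S/9 - S)/3 = (-11*S/9)/3 = -11*S/27)
-84*(z(11)*1 + A(B, 8)) = -84*(-1*11**2*1 - 11/27*9) = -84*(-1*121*1 - 11/3) = -84*(-121*1 - 11/3) = -84*(-121 - 11/3) = -84*(-374/3) = 10472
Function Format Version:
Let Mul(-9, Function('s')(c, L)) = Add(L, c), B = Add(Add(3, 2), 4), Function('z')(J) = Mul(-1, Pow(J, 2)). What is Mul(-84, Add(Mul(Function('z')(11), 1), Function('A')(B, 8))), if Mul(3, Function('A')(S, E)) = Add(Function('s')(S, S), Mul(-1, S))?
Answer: 10472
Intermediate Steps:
B = 9 (B = Add(5, 4) = 9)
Function('s')(c, L) = Add(Mul(Rational(-1, 9), L), Mul(Rational(-1, 9), c)) (Function('s')(c, L) = Mul(Rational(-1, 9), Add(L, c)) = Add(Mul(Rational(-1, 9), L), Mul(Rational(-1, 9), c)))
Function('A')(S, E) = Mul(Rational(-11, 27), S) (Function('A')(S, E) = Mul(Rational(1, 3), Add(Add(Mul(Rational(-1, 9), S), Mul(Rational(-1, 9), S)), Mul(-1, S))) = Mul(Rational(1, 3), Add(Mul(Rational(-2, 9), S), Mul(-1, S))) = Mul(Rational(1, 3), Mul(Rational(-11, 9), S)) = Mul(Rational(-11, 27), S))
Mul(-84, Add(Mul(Function('z')(11), 1), Function('A')(B, 8))) = Mul(-84, Add(Mul(Mul(-1, Pow(11, 2)), 1), Mul(Rational(-11, 27), 9))) = Mul(-84, Add(Mul(Mul(-1, 121), 1), Rational(-11, 3))) = Mul(-84, Add(Mul(-121, 1), Rational(-11, 3))) = Mul(-84, Add(-121, Rational(-11, 3))) = Mul(-84, Rational(-374, 3)) = 10472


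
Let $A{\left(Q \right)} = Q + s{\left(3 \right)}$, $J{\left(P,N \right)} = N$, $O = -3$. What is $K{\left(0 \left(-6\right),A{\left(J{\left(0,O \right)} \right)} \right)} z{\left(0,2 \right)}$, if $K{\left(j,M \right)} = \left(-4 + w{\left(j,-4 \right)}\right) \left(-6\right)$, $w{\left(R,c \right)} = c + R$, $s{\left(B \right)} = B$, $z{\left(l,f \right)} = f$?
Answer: $96$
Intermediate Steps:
$w{\left(R,c \right)} = R + c$
$A{\left(Q \right)} = 3 + Q$ ($A{\left(Q \right)} = Q + 3 = 3 + Q$)
$K{\left(j,M \right)} = 48 - 6 j$ ($K{\left(j,M \right)} = \left(-4 + \left(j - 4\right)\right) \left(-6\right) = \left(-4 + \left(-4 + j\right)\right) \left(-6\right) = \left(-8 + j\right) \left(-6\right) = 48 - 6 j$)
$K{\left(0 \left(-6\right),A{\left(J{\left(0,O \right)} \right)} \right)} z{\left(0,2 \right)} = \left(48 - 6 \cdot 0 \left(-6\right)\right) 2 = \left(48 - 0\right) 2 = \left(48 + 0\right) 2 = 48 \cdot 2 = 96$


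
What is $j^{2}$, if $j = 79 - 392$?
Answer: $97969$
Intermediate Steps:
$j = -313$
$j^{2} = \left(-313\right)^{2} = 97969$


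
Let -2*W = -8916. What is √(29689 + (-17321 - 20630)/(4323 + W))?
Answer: √2288865628398/8781 ≈ 172.29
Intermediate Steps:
W = 4458 (W = -½*(-8916) = 4458)
√(29689 + (-17321 - 20630)/(4323 + W)) = √(29689 + (-17321 - 20630)/(4323 + 4458)) = √(29689 - 37951/8781) = √(260661158/8781) = √2288865628398/8781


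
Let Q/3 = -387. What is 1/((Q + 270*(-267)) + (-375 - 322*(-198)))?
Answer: -1/9870 ≈ -0.00010132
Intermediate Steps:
Q = -1161 (Q = 3*(-387) = -1161)
1/((Q + 270*(-267)) + (-375 - 322*(-198))) = 1/((-1161 + 270*(-267)) + (-375 - 322*(-198))) = 1/((-1161 - 72090) + (-375 + 63756)) = 1/(-73251 + 63381) = 1/(-9870) = -1/9870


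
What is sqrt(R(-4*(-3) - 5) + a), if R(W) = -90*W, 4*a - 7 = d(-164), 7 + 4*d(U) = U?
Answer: I*sqrt(10223)/4 ≈ 25.277*I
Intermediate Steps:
d(U) = -7/4 + U/4
a = -143/16 (a = 7/4 + (-7/4 + (1/4)*(-164))/4 = 7/4 + (-7/4 - 41)/4 = 7/4 + (1/4)*(-171/4) = 7/4 - 171/16 = -143/16 ≈ -8.9375)
sqrt(R(-4*(-3) - 5) + a) = sqrt(-90*(-4*(-3) - 5) - 143/16) = sqrt(-90*(12 - 5) - 143/16) = sqrt(-90*7 - 143/16) = sqrt(-630 - 143/16) = sqrt(-10223/16) = I*sqrt(10223)/4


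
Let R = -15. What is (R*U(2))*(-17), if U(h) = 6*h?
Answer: 3060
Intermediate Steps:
(R*U(2))*(-17) = -90*2*(-17) = -15*12*(-17) = -180*(-17) = 3060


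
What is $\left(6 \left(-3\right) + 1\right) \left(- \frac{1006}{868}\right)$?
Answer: $\frac{8551}{434} \approx 19.703$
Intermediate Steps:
$\left(6 \left(-3\right) + 1\right) \left(- \frac{1006}{868}\right) = \left(-18 + 1\right) \left(\left(-1006\right) \frac{1}{868}\right) = \left(-17\right) \left(- \frac{503}{434}\right) = \frac{8551}{434}$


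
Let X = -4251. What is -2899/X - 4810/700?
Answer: -141677/22890 ≈ -6.1895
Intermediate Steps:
-2899/X - 4810/700 = -2899/(-4251) - 4810/700 = -2899*(-1/4251) - 4810*1/700 = 223/327 - 481/70 = -141677/22890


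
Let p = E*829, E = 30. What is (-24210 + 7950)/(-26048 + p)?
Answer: 8130/589 ≈ 13.803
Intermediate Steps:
p = 24870 (p = 30*829 = 24870)
(-24210 + 7950)/(-26048 + p) = (-24210 + 7950)/(-26048 + 24870) = -16260/(-1178) = -16260*(-1/1178) = 8130/589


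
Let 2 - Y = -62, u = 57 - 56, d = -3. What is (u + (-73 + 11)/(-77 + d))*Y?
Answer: 568/5 ≈ 113.60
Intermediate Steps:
u = 1
Y = 64 (Y = 2 - 1*(-62) = 2 + 62 = 64)
(u + (-73 + 11)/(-77 + d))*Y = (1 + (-73 + 11)/(-77 - 3))*64 = (1 - 62/(-80))*64 = (1 - 62*(-1/80))*64 = (1 + 31/40)*64 = (71/40)*64 = 568/5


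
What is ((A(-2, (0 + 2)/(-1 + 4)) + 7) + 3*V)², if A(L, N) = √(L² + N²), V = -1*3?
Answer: 76/9 - 8*√10/3 ≈ 0.011704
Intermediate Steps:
V = -3
((A(-2, (0 + 2)/(-1 + 4)) + 7) + 3*V)² = ((√((-2)² + ((0 + 2)/(-1 + 4))²) + 7) + 3*(-3))² = ((√(4 + (2/3)²) + 7) - 9)² = ((√(4 + (2*(⅓))²) + 7) - 9)² = ((√(4 + (⅔)²) + 7) - 9)² = ((√(4 + 4/9) + 7) - 9)² = ((√(40/9) + 7) - 9)² = ((2*√10/3 + 7) - 9)² = ((7 + 2*√10/3) - 9)² = (-2 + 2*√10/3)²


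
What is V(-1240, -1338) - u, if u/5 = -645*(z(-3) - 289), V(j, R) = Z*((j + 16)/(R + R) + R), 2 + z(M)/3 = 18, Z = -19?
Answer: -167654007/223 ≈ -7.5181e+5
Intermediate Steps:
z(M) = 48 (z(M) = -6 + 3*18 = -6 + 54 = 48)
V(j, R) = -19*R - 19*(16 + j)/(2*R) (V(j, R) = -19*((j + 16)/(R + R) + R) = -19*((16 + j)/((2*R)) + R) = -19*((16 + j)*(1/(2*R)) + R) = -19*((16 + j)/(2*R) + R) = -19*(R + (16 + j)/(2*R)) = -19*R - 19*(16 + j)/(2*R))
u = 777225 (u = 5*(-645*(48 - 289)) = 5*(-645*(-241)) = 5*155445 = 777225)
V(-1240, -1338) - u = (19/2)*(-16 - 1*(-1240) - 2*(-1338)**2)/(-1338) - 1*777225 = (19/2)*(-1/1338)*(-16 + 1240 - 2*1790244) - 777225 = (19/2)*(-1/1338)*(-16 + 1240 - 3580488) - 777225 = (19/2)*(-1/1338)*(-3579264) - 777225 = 5667168/223 - 777225 = -167654007/223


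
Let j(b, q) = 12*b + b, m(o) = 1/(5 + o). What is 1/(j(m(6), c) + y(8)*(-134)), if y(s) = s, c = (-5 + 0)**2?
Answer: -11/11779 ≈ -0.00093387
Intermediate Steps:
c = 25 (c = (-5)**2 = 25)
j(b, q) = 13*b
1/(j(m(6), c) + y(8)*(-134)) = 1/(13/(5 + 6) + 8*(-134)) = 1/(13/11 - 1072) = 1/(-11779/11) = -11/11779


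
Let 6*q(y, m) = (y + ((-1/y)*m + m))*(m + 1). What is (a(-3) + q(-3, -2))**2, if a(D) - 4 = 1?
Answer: 11449/324 ≈ 35.336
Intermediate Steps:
a(D) = 5 (a(D) = 4 + 1 = 5)
q(y, m) = (1 + m)*(m + y - m/y)/6 (q(y, m) = ((y + ((-1/y)*m + m))*(m + 1))/6 = ((y + (-m/y + m))*(1 + m))/6 = ((y + (m - m/y))*(1 + m))/6 = ((m + y - m/y)*(1 + m))/6 = ((1 + m)*(m + y - m/y))/6 = (1 + m)*(m + y - m/y)/6)
(a(-3) + q(-3, -2))**2 = (5 + (1/6)*(-1*(-2) - 1*(-2)**2 - 3*(-2 - 3 + (-2)**2 - 2*(-3)))/(-3))**2 = (5 + (1/6)*(-1/3)*(2 - 1*4 - 3*(-2 - 3 + 4 + 6)))**2 = (5 + (1/6)*(-1/3)*(2 - 4 - 3*5))**2 = (5 + (1/6)*(-1/3)*(2 - 4 - 15))**2 = (5 + (1/6)*(-1/3)*(-17))**2 = (5 + 17/18)**2 = (107/18)**2 = 11449/324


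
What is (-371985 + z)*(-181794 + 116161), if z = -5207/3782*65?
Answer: 92357820688925/3782 ≈ 2.4420e+10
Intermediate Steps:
z = -338455/3782 (z = -5207*1/3782*65 = -5207/3782*65 = -338455/3782 ≈ -89.491)
(-371985 + z)*(-181794 + 116161) = (-371985 - 338455/3782)*(-181794 + 116161) = -1407185725/3782*(-65633) = 92357820688925/3782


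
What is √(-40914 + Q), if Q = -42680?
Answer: 7*I*√1706 ≈ 289.13*I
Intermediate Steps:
√(-40914 + Q) = √(-40914 - 42680) = √(-83594) = 7*I*√1706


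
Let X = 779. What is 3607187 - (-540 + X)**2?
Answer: 3550066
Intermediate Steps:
3607187 - (-540 + X)**2 = 3607187 - (-540 + 779)**2 = 3607187 - 1*239**2 = 3607187 - 1*57121 = 3607187 - 57121 = 3550066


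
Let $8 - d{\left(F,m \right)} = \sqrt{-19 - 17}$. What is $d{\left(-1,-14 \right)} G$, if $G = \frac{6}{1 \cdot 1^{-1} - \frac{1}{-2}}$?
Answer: $32 - 24 i \approx 32.0 - 24.0 i$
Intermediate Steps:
$d{\left(F,m \right)} = 8 - 6 i$ ($d{\left(F,m \right)} = 8 - \sqrt{-19 - 17} = 8 - \sqrt{-36} = 8 - 6 i$)
$G = 4$ ($G = \frac{6}{1 \cdot 1 - - \frac{1}{2}} = \frac{6}{1 + \frac{1}{2}} = \frac{6}{\frac{3}{2}} = 6 \cdot \frac{2}{3} = 4$)
$d{\left(-1,-14 \right)} G = \left(8 - 6 i\right) 4 = 32 - 24 i$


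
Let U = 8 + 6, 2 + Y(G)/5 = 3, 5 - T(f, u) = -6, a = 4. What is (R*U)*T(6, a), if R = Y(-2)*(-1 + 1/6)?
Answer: -1925/3 ≈ -641.67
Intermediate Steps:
T(f, u) = 11 (T(f, u) = 5 - 1*(-6) = 5 + 6 = 11)
Y(G) = 5 (Y(G) = -10 + 5*3 = -10 + 15 = 5)
R = -25/6 (R = 5*(-1 + 1/6) = 5*(-1 + 1*(⅙)) = 5*(-1 + ⅙) = 5*(-⅚) = -25/6 ≈ -4.1667)
U = 14
(R*U)*T(6, a) = -25/6*14*11 = -175/3*11 = -1925/3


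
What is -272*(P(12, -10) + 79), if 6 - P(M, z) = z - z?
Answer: -23120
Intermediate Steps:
P(M, z) = 6 (P(M, z) = 6 - (z - z) = 6 - 1*0 = 6 + 0 = 6)
-272*(P(12, -10) + 79) = -272*(6 + 79) = -272*85 = -23120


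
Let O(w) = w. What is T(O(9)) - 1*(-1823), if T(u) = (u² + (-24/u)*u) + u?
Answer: 1889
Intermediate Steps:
T(u) = -24 + u + u² (T(u) = (u² - 24) + u = (-24 + u²) + u = -24 + u + u²)
T(O(9)) - 1*(-1823) = (-24 + 9 + 9²) - 1*(-1823) = (-24 + 9 + 81) + 1823 = 66 + 1823 = 1889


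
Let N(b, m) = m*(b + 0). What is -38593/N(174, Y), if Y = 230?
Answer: -38593/40020 ≈ -0.96434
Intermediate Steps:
N(b, m) = b*m (N(b, m) = m*b = b*m)
-38593/N(174, Y) = -38593/(174*230) = -38593/40020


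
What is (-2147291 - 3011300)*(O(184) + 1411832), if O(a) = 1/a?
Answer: -1340083753321599/184 ≈ -7.2831e+12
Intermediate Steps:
(-2147291 - 3011300)*(O(184) + 1411832) = (-2147291 - 3011300)*(1/184 + 1411832) = -5158591*(1/184 + 1411832) = -5158591*259777089/184 = -1340083753321599/184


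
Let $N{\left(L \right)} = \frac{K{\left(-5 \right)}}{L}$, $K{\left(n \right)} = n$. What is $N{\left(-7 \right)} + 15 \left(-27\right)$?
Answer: $- \frac{2830}{7} \approx -404.29$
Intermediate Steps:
$N{\left(L \right)} = - \frac{5}{L}$
$N{\left(-7 \right)} + 15 \left(-27\right) = - \frac{5}{-7} + 15 \left(-27\right) = \left(-5\right) \left(- \frac{1}{7}\right) - 405 = \frac{5}{7} - 405 = - \frac{2830}{7}$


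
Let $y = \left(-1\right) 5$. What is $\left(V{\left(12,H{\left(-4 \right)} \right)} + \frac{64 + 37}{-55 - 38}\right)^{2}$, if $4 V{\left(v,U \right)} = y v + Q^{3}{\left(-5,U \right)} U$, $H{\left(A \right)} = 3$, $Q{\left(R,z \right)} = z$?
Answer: $\frac{2399401}{138384} \approx 17.339$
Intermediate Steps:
$y = -5$
$V{\left(v,U \right)} = - \frac{5 v}{4} + \frac{U^{4}}{4}$ ($V{\left(v,U \right)} = \frac{- 5 v + U^{3} U}{4} = \frac{- 5 v + U^{4}}{4} = \frac{U^{4} - 5 v}{4} = - \frac{5 v}{4} + \frac{U^{4}}{4}$)
$\left(V{\left(12,H{\left(-4 \right)} \right)} + \frac{64 + 37}{-55 - 38}\right)^{2} = \left(\left(\left(- \frac{5}{4}\right) 12 + \frac{3^{4}}{4}\right) + \frac{64 + 37}{-55 - 38}\right)^{2} = \left(\left(-15 + \frac{1}{4} \cdot 81\right) + \frac{101}{-93}\right)^{2} = \left(\left(-15 + \frac{81}{4}\right) + 101 \left(- \frac{1}{93}\right)\right)^{2} = \left(\frac{21}{4} - \frac{101}{93}\right)^{2} = \left(\frac{1549}{372}\right)^{2} = \frac{2399401}{138384}$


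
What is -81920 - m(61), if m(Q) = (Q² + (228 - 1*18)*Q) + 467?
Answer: -98918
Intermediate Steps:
m(Q) = 467 + Q² + 210*Q (m(Q) = (Q² + (228 - 18)*Q) + 467 = (Q² + 210*Q) + 467 = 467 + Q² + 210*Q)
-81920 - m(61) = -81920 - (467 + 61² + 210*61) = -81920 - (467 + 3721 + 12810) = -81920 - 1*16998 = -81920 - 16998 = -98918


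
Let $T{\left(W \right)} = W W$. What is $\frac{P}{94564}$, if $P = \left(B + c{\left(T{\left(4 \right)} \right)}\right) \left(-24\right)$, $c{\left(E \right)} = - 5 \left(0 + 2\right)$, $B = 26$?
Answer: $- \frac{96}{23641} \approx -0.0040607$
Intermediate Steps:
$T{\left(W \right)} = W^{2}$
$c{\left(E \right)} = -10$ ($c{\left(E \right)} = \left(-5\right) 2 = -10$)
$P = -384$ ($P = \left(26 - 10\right) \left(-24\right) = 16 \left(-24\right) = -384$)
$\frac{P}{94564} = - \frac{384}{94564} = \left(-384\right) \frac{1}{94564} = - \frac{96}{23641}$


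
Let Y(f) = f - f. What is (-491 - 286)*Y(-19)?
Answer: 0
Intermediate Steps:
Y(f) = 0
(-491 - 286)*Y(-19) = (-491 - 286)*0 = -777*0 = 0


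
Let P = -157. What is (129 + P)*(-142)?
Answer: 3976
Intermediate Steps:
(129 + P)*(-142) = (129 - 157)*(-142) = -28*(-142) = 3976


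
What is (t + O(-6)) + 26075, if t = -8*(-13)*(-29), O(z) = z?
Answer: 23053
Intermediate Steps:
t = -3016 (t = 104*(-29) = -3016)
(t + O(-6)) + 26075 = (-3016 - 6) + 26075 = -3022 + 26075 = 23053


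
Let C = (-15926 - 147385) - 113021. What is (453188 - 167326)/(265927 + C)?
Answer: -285862/10405 ≈ -27.474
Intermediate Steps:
C = -276332 (C = -163311 - 113021 = -276332)
(453188 - 167326)/(265927 + C) = (453188 - 167326)/(265927 - 276332) = 285862/(-10405) = 285862*(-1/10405) = -285862/10405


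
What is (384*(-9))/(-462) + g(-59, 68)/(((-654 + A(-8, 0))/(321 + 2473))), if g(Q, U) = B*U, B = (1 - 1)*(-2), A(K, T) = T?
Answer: 576/77 ≈ 7.4805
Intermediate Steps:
B = 0 (B = 0*(-2) = 0)
g(Q, U) = 0 (g(Q, U) = 0*U = 0)
(384*(-9))/(-462) + g(-59, 68)/(((-654 + A(-8, 0))/(321 + 2473))) = (384*(-9))/(-462) + 0/(((-654 + 0)/(321 + 2473))) = -3456*(-1/462) + 0/((-654/2794)) = 576/77 + 0/((-654*1/2794)) = 576/77 + 0/(-327/1397) = 576/77 + 0*(-1397/327) = 576/77 + 0 = 576/77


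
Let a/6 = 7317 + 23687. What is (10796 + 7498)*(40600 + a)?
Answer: 4145859456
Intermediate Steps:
a = 186024 (a = 6*(7317 + 23687) = 6*31004 = 186024)
(10796 + 7498)*(40600 + a) = (10796 + 7498)*(40600 + 186024) = 18294*226624 = 4145859456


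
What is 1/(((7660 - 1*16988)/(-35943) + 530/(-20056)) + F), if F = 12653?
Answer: 360436404/4560685836101 ≈ 7.9031e-5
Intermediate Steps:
1/(((7660 - 1*16988)/(-35943) + 530/(-20056)) + F) = 1/(((7660 - 1*16988)/(-35943) + 530/(-20056)) + 12653) = 1/(((7660 - 16988)*(-1/35943) + 530*(-1/20056)) + 12653) = 1/((-9328*(-1/35943) - 265/10028) + 12653) = 1/((9328/35943 - 265/10028) + 12653) = 1/(84016289/360436404 + 12653) = 1/(4560685836101/360436404) = 360436404/4560685836101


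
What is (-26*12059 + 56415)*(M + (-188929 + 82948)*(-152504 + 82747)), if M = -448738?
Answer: -1900743948580601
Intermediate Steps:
(-26*12059 + 56415)*(M + (-188929 + 82948)*(-152504 + 82747)) = (-26*12059 + 56415)*(-448738 + (-188929 + 82948)*(-152504 + 82747)) = (-313534 + 56415)*(-448738 - 105981*(-69757)) = -257119*(-448738 + 7392916617) = -257119*7392467879 = -1900743948580601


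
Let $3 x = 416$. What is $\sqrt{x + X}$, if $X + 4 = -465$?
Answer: $\frac{i \sqrt{2973}}{3} \approx 18.175 i$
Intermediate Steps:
$x = \frac{416}{3}$ ($x = \frac{1}{3} \cdot 416 = \frac{416}{3} \approx 138.67$)
$X = -469$ ($X = -4 - 465 = -469$)
$\sqrt{x + X} = \sqrt{\frac{416}{3} - 469} = \sqrt{- \frac{991}{3}} = \frac{i \sqrt{2973}}{3}$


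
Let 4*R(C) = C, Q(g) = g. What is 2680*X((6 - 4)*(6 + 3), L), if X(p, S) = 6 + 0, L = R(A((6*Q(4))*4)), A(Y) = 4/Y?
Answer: 16080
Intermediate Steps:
R(C) = C/4
L = 1/96 (L = (4/(((6*4)*4)))/4 = (4/((24*4)))/4 = (4/96)/4 = (4*(1/96))/4 = (¼)*(1/24) = 1/96 ≈ 0.010417)
X(p, S) = 6
2680*X((6 - 4)*(6 + 3), L) = 2680*6 = 16080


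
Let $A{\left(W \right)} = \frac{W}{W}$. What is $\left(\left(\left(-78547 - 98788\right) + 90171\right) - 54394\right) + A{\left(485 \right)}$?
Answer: $-141557$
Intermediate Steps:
$A{\left(W \right)} = 1$
$\left(\left(\left(-78547 - 98788\right) + 90171\right) - 54394\right) + A{\left(485 \right)} = \left(\left(\left(-78547 - 98788\right) + 90171\right) - 54394\right) + 1 = \left(\left(-177335 + 90171\right) - 54394\right) + 1 = \left(-87164 - 54394\right) + 1 = -141558 + 1 = -141557$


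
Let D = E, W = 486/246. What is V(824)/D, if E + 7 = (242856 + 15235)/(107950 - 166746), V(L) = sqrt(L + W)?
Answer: -58796*sqrt(1388465)/27456183 ≈ -2.5233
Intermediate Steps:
W = 81/41 (W = 486*(1/246) = 81/41 ≈ 1.9756)
V(L) = sqrt(81/41 + L) (V(L) = sqrt(L + 81/41) = sqrt(81/41 + L))
E = -669663/58796 (E = -7 + (242856 + 15235)/(107950 - 166746) = -7 + 258091/(-58796) = -7 + 258091*(-1/58796) = -7 - 258091/58796 = -669663/58796 ≈ -11.390)
D = -669663/58796 ≈ -11.390
V(824)/D = (sqrt(3321 + 1681*824)/41)/(-669663/58796) = (sqrt(3321 + 1385144)/41)*(-58796/669663) = (sqrt(1388465)/41)*(-58796/669663) = -58796*sqrt(1388465)/27456183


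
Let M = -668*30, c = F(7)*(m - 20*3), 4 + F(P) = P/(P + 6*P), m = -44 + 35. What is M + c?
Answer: -138417/7 ≈ -19774.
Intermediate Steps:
m = -9
F(P) = -27/7 (F(P) = -4 + P/(P + 6*P) = -4 + P/((7*P)) = -4 + P*(1/(7*P)) = -4 + ⅐ = -27/7)
c = 1863/7 (c = -27*(-9 - 20*3)/7 = -27*(-9 - 60)/7 = -27/7*(-69) = 1863/7 ≈ 266.14)
M = -20040
M + c = -20040 + 1863/7 = -138417/7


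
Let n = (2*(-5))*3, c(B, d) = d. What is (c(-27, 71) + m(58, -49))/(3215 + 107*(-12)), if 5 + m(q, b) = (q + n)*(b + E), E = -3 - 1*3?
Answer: -1474/1931 ≈ -0.76334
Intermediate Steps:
n = -30 (n = -10*3 = -30)
E = -6 (E = -3 - 3 = -6)
m(q, b) = -5 + (-30 + q)*(-6 + b) (m(q, b) = -5 + (q - 30)*(b - 6) = -5 + (-30 + q)*(-6 + b))
(c(-27, 71) + m(58, -49))/(3215 + 107*(-12)) = (71 + (175 - 30*(-49) - 6*58 - 49*58))/(3215 + 107*(-12)) = (71 + (175 + 1470 - 348 - 2842))/(3215 - 1284) = (71 - 1545)/1931 = -1474*1/1931 = -1474/1931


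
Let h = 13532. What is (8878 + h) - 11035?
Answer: 11375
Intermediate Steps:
(8878 + h) - 11035 = (8878 + 13532) - 11035 = 22410 - 11035 = 11375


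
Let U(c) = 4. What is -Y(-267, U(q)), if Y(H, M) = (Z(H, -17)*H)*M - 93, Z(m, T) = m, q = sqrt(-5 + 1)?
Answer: -285063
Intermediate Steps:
q = 2*I (q = sqrt(-4) = 2*I ≈ 2.0*I)
Y(H, M) = -93 + M*H**2 (Y(H, M) = (H*H)*M - 93 = H**2*M - 93 = M*H**2 - 93 = -93 + M*H**2)
-Y(-267, U(q)) = -(-93 + 4*(-267)**2) = -(-93 + 4*71289) = -(-93 + 285156) = -1*285063 = -285063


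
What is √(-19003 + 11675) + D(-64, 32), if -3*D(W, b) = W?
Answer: 64/3 + 4*I*√458 ≈ 21.333 + 85.604*I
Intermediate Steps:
D(W, b) = -W/3
√(-19003 + 11675) + D(-64, 32) = √(-19003 + 11675) - ⅓*(-64) = √(-7328) + 64/3 = 4*I*√458 + 64/3 = 64/3 + 4*I*√458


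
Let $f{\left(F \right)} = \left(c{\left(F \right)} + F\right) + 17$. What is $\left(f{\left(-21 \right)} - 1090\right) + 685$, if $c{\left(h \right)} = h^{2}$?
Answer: $32$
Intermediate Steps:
$f{\left(F \right)} = 17 + F + F^{2}$ ($f{\left(F \right)} = \left(F^{2} + F\right) + 17 = \left(F + F^{2}\right) + 17 = 17 + F + F^{2}$)
$\left(f{\left(-21 \right)} - 1090\right) + 685 = \left(\left(17 - 21 + \left(-21\right)^{2}\right) - 1090\right) + 685 = \left(\left(17 - 21 + 441\right) - 1090\right) + 685 = \left(437 - 1090\right) + 685 = -653 + 685 = 32$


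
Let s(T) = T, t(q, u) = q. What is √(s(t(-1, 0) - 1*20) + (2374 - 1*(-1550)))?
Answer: √3903 ≈ 62.474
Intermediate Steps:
√(s(t(-1, 0) - 1*20) + (2374 - 1*(-1550))) = √((-1 - 1*20) + (2374 - 1*(-1550))) = √((-1 - 20) + (2374 + 1550)) = √(-21 + 3924) = √3903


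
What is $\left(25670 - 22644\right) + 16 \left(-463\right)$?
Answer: $-4382$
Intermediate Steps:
$\left(25670 - 22644\right) + 16 \left(-463\right) = 3026 - 7408 = -4382$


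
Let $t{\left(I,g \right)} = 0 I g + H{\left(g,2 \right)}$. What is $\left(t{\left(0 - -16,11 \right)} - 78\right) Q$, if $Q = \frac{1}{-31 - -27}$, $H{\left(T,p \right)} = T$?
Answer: $\frac{67}{4} \approx 16.75$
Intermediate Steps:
$t{\left(I,g \right)} = g$ ($t{\left(I,g \right)} = 0 I g + g = 0 g + g = 0 + g = g$)
$Q = - \frac{1}{4}$ ($Q = \frac{1}{-31 + 27} = \frac{1}{-4} = - \frac{1}{4} \approx -0.25$)
$\left(t{\left(0 - -16,11 \right)} - 78\right) Q = \left(11 - 78\right) \left(- \frac{1}{4}\right) = \left(-67\right) \left(- \frac{1}{4}\right) = \frac{67}{4}$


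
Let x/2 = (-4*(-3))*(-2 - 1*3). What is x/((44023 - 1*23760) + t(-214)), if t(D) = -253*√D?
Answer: -21144/3689453 - 264*I*√214/3689453 ≈ -0.0057309 - 0.0010468*I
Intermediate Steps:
x = -120 (x = 2*((-4*(-3))*(-2 - 1*3)) = 2*(12*(-2 - 3)) = 2*(12*(-5)) = 2*(-60) = -120)
x/((44023 - 1*23760) + t(-214)) = -120/((44023 - 1*23760) - 253*I*√214) = -120/((44023 - 23760) - 253*I*√214) = -120/(20263 - 253*I*√214)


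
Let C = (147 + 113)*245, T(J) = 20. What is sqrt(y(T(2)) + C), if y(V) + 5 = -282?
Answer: sqrt(63413) ≈ 251.82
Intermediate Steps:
y(V) = -287 (y(V) = -5 - 282 = -287)
C = 63700 (C = 260*245 = 63700)
sqrt(y(T(2)) + C) = sqrt(-287 + 63700) = sqrt(63413)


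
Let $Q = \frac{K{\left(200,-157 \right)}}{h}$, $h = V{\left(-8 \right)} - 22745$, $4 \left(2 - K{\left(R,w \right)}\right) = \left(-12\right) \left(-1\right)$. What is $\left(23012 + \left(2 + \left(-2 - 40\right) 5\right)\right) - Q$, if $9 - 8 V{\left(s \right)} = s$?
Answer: $\frac{4149028164}{181943} \approx 22804.0$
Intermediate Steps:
$V{\left(s \right)} = \frac{9}{8} - \frac{s}{8}$
$K{\left(R,w \right)} = -1$ ($K{\left(R,w \right)} = 2 - \frac{\left(-12\right) \left(-1\right)}{4} = 2 - 3 = -1$)
$h = - \frac{181943}{8}$ ($h = \left(\frac{9}{8} - -1\right) - 22745 = \left(\frac{9}{8} + 1\right) - 22745 = \frac{17}{8} - 22745 = - \frac{181943}{8} \approx -22743.0$)
$Q = \frac{8}{181943}$ ($Q = - \frac{1}{- \frac{181943}{8}} = \left(-1\right) \left(- \frac{8}{181943}\right) = \frac{8}{181943} \approx 4.397 \cdot 10^{-5}$)
$\left(23012 + \left(2 + \left(-2 - 40\right) 5\right)\right) - Q = \left(23012 + \left(2 + \left(-2 - 40\right) 5\right)\right) - \frac{8}{181943} = \left(23012 + \left(2 - 210\right)\right) - \frac{8}{181943} = \left(23012 - 208\right) - \frac{8}{181943} = 22804 - \frac{8}{181943} = \frac{4149028164}{181943}$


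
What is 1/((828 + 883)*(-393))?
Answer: -1/672423 ≈ -1.4872e-6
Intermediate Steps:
1/((828 + 883)*(-393)) = -1/393/1711 = (1/1711)*(-1/393) = -1/672423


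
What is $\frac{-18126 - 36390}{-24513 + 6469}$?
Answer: $\frac{13629}{4511} \approx 3.0213$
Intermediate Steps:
$\frac{-18126 - 36390}{-24513 + 6469} = - \frac{54516}{-18044} = \left(-54516\right) \left(- \frac{1}{18044}\right) = \frac{13629}{4511}$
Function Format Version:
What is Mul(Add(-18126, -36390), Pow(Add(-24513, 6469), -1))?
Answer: Rational(13629, 4511) ≈ 3.0213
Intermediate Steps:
Mul(Add(-18126, -36390), Pow(Add(-24513, 6469), -1)) = Mul(-54516, Pow(-18044, -1)) = Mul(-54516, Rational(-1, 18044)) = Rational(13629, 4511)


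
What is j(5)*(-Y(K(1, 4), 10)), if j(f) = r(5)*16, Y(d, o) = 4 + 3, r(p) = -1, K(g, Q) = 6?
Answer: 112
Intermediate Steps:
Y(d, o) = 7
j(f) = -16 (j(f) = -1*16 = -16)
j(5)*(-Y(K(1, 4), 10)) = -(-16)*7 = -16*(-7) = 112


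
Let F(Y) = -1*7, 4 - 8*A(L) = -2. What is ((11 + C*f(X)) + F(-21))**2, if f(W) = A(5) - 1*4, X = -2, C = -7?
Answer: 11449/16 ≈ 715.56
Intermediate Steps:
A(L) = 3/4 (A(L) = 1/2 - 1/8*(-2) = 1/2 + 1/4 = 3/4)
f(W) = -13/4 (f(W) = 3/4 - 1*4 = 3/4 - 4 = -13/4)
F(Y) = -7
((11 + C*f(X)) + F(-21))**2 = ((11 - 7*(-13/4)) - 7)**2 = ((11 + 91/4) - 7)**2 = (135/4 - 7)**2 = (107/4)**2 = 11449/16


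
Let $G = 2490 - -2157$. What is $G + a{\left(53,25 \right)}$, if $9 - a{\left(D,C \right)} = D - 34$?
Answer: $4637$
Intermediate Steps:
$a{\left(D,C \right)} = 43 - D$ ($a{\left(D,C \right)} = 9 - \left(D - 34\right) = 9 - \left(-34 + D\right) = 43 - D$)
$G = 4647$ ($G = 2490 + 2157 = 4647$)
$G + a{\left(53,25 \right)} = 4647 + \left(43 - 53\right) = 4647 - 10 = 4637$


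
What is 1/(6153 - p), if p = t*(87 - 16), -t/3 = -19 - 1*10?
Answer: -1/24 ≈ -0.041667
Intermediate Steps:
t = 87 (t = -3*(-19 - 1*10) = -3*(-19 - 10) = -3*(-29) = 87)
p = 6177 (p = 87*(87 - 16) = 87*71 = 6177)
1/(6153 - p) = 1/(6153 - 1*6177) = 1/(6153 - 6177) = 1/(-24) = -1/24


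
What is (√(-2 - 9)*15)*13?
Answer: 195*I*√11 ≈ 646.74*I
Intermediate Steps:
(√(-2 - 9)*15)*13 = (√(-11)*15)*13 = ((I*√11)*15)*13 = (15*I*√11)*13 = 195*I*√11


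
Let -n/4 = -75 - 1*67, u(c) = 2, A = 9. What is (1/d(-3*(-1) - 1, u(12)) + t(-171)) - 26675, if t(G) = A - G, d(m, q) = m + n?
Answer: -15102149/570 ≈ -26495.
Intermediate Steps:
n = 568 (n = -4*(-75 - 1*67) = -4*(-75 - 67) = -4*(-142) = 568)
d(m, q) = 568 + m (d(m, q) = m + 568 = 568 + m)
t(G) = 9 - G
(1/d(-3*(-1) - 1, u(12)) + t(-171)) - 26675 = (1/(568 + (-3*(-1) - 1)) + (9 - 1*(-171))) - 26675 = (1/(568 + (3 - 1)) + (9 + 171)) - 26675 = (1/(568 + 2) + 180) - 26675 = (1/570 + 180) - 26675 = 102601/570 - 26675 = -15102149/570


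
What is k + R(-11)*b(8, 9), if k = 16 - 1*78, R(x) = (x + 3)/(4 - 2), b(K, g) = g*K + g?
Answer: -386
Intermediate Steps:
b(K, g) = g + K*g (b(K, g) = K*g + g = g + K*g)
R(x) = 3/2 + x/2 (R(x) = (3 + x)/2 = (3 + x)*(½) = 3/2 + x/2)
k = -62 (k = 16 - 78 = -62)
k + R(-11)*b(8, 9) = -62 + (3/2 + (½)*(-11))*(9*(1 + 8)) = -62 + (3/2 - 11/2)*(9*9) = -62 - 4*81 = -62 - 324 = -386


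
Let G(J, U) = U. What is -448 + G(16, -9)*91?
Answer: -1267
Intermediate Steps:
-448 + G(16, -9)*91 = -448 - 9*91 = -448 - 819 = -1267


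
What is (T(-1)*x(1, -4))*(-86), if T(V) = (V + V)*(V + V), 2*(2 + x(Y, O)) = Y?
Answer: 516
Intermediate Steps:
x(Y, O) = -2 + Y/2
T(V) = 4*V² (T(V) = (2*V)*(2*V) = 4*V²)
(T(-1)*x(1, -4))*(-86) = ((4*(-1)²)*(-2 + (½)*1))*(-86) = ((4*1)*(-2 + ½))*(-86) = (4*(-3/2))*(-86) = -6*(-86) = 516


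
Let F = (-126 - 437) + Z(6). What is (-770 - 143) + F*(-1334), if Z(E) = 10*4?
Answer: 696769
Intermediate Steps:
Z(E) = 40
F = -523 (F = (-126 - 437) + 40 = -563 + 40 = -523)
(-770 - 143) + F*(-1334) = (-770 - 143) - 523*(-1334) = -913 + 697682 = 696769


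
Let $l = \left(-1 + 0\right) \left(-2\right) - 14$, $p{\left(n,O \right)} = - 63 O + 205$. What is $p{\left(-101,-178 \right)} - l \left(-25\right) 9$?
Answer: $8719$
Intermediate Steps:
$p{\left(n,O \right)} = 205 - 63 O$
$l = -12$ ($l = \left(-1\right) \left(-2\right) - 14 = 2 - 14 = -12$)
$p{\left(-101,-178 \right)} - l \left(-25\right) 9 = \left(205 - -11214\right) - \left(-12\right) \left(-25\right) 9 = \left(205 + 11214\right) - 300 \cdot 9 = 11419 - 2700 = 8719$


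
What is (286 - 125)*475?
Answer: 76475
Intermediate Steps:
(286 - 125)*475 = 161*475 = 76475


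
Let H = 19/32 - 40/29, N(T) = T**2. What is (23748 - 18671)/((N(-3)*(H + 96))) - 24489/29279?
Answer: 118472308265/23283568449 ≈ 5.0882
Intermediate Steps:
H = -729/928 (H = 19*(1/32) - 40*1/29 = 19/32 - 40/29 = -729/928 ≈ -0.78556)
(23748 - 18671)/((N(-3)*(H + 96))) - 24489/29279 = (23748 - 18671)/(((-3)**2*(-729/928 + 96))) - 24489/29279 = 5077/((9*(88359/928))) - 24489*1/29279 = 5077/(795231/928) - 24489/29279 = 5077*(928/795231) - 24489/29279 = 4711456/795231 - 24489/29279 = 118472308265/23283568449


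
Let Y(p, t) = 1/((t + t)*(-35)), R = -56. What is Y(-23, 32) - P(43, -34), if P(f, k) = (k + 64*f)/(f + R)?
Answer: 6088307/29120 ≈ 209.08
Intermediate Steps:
P(f, k) = (k + 64*f)/(-56 + f) (P(f, k) = (k + 64*f)/(f - 56) = (k + 64*f)/(-56 + f))
Y(p, t) = -1/(70*t) (Y(p, t) = -1/35/(2*t) = (1/(2*t))*(-1/35) = -1/(70*t))
Y(-23, 32) - P(43, -34) = -1/70/32 - (-34 + 64*43)/(-56 + 43) = -1/70*1/32 - (-34 + 2752)/(-13) = -1/2240 - (-1)*2718/13 = -1/2240 - 1*(-2718/13) = -1/2240 + 2718/13 = 6088307/29120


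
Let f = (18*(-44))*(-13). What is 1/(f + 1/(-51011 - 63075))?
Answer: 114086/1174629455 ≈ 9.7125e-5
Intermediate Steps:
f = 10296 (f = -792*(-13) = 10296)
1/(f + 1/(-51011 - 63075)) = 1/(10296 + 1/(-51011 - 63075)) = 1/(10296 + 1/(-114086)) = 1/(10296 - 1/114086) = 1/(1174629455/114086) = 114086/1174629455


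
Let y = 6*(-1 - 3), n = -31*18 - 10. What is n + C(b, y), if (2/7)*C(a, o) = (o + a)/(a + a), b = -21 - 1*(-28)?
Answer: -2289/4 ≈ -572.25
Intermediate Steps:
b = 7 (b = -21 + 28 = 7)
n = -568 (n = -558 - 10 = -568)
y = -24 (y = 6*(-4) = -24)
C(a, o) = 7*(a + o)/(4*a) (C(a, o) = 7*((o + a)/(a + a))/2 = 7*((a + o)/((2*a)))/2 = 7*((a + o)*(1/(2*a)))/2 = 7*((a + o)/(2*a))/2 = 7*(a + o)/(4*a))
n + C(b, y) = -568 + (7/4)*(7 - 24)/7 = -568 + (7/4)*(⅐)*(-17) = -568 - 17/4 = -2289/4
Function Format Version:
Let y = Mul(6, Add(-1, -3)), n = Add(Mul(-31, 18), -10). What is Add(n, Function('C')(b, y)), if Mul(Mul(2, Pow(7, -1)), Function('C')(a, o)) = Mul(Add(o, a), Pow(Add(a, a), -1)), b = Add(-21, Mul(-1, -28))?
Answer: Rational(-2289, 4) ≈ -572.25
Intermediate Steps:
b = 7 (b = Add(-21, 28) = 7)
n = -568 (n = Add(-558, -10) = -568)
y = -24 (y = Mul(6, -4) = -24)
Function('C')(a, o) = Mul(Rational(7, 4), Pow(a, -1), Add(a, o)) (Function('C')(a, o) = Mul(Rational(7, 2), Mul(Add(o, a), Pow(Add(a, a), -1))) = Mul(Rational(7, 2), Mul(Add(a, o), Pow(Mul(2, a), -1))) = Mul(Rational(7, 2), Mul(Add(a, o), Mul(Rational(1, 2), Pow(a, -1)))) = Mul(Rational(7, 2), Mul(Rational(1, 2), Pow(a, -1), Add(a, o))) = Mul(Rational(7, 4), Pow(a, -1), Add(a, o)))
Add(n, Function('C')(b, y)) = Add(-568, Mul(Rational(7, 4), Pow(7, -1), Add(7, -24))) = Add(-568, Mul(Rational(7, 4), Rational(1, 7), -17)) = Add(-568, Rational(-17, 4)) = Rational(-2289, 4)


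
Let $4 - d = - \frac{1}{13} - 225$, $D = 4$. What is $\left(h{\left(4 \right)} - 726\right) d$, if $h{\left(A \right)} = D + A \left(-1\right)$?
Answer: $- \frac{2162028}{13} \approx -1.6631 \cdot 10^{5}$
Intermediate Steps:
$h{\left(A \right)} = 4 - A$ ($h{\left(A \right)} = 4 + A \left(-1\right) = 4 - A$)
$d = \frac{2978}{13}$ ($d = 4 - \left(- \frac{1}{13} - 225\right) = 4 - - \frac{2926}{13} = 4 + \frac{2926}{13} = \frac{2978}{13} \approx 229.08$)
$\left(h{\left(4 \right)} - 726\right) d = \left(\left(4 - 4\right) - 726\right) \frac{2978}{13} = \left(0 - 726\right) \frac{2978}{13} = \left(-726\right) \frac{2978}{13} = - \frac{2162028}{13}$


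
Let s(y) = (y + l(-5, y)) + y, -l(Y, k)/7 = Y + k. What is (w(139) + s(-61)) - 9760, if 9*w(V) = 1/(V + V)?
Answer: -23568839/2502 ≈ -9420.0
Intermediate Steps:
w(V) = 1/(18*V) (w(V) = 1/(9*(V + V)) = 1/(9*((2*V))) = (1/(2*V))/9 = 1/(18*V))
l(Y, k) = -7*Y - 7*k (l(Y, k) = -7*(Y + k) = -7*Y - 7*k)
s(y) = 35 - 5*y (s(y) = (y + (-7*(-5) - 7*y)) + y = (y + (35 - 7*y)) + y = (35 - 6*y) + y = 35 - 5*y)
(w(139) + s(-61)) - 9760 = ((1/18)/139 + (35 - 5*(-61))) - 9760 = ((1/18)*(1/139) + (35 + 305)) - 9760 = (1/2502 + 340) - 9760 = 850681/2502 - 9760 = -23568839/2502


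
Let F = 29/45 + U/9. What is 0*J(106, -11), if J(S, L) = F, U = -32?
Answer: 0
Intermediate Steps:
F = -131/45 (F = 29/45 - 32/9 = -131/45 ≈ -2.9111)
J(S, L) = -131/45
0*J(106, -11) = 0*(-131/45) = 0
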